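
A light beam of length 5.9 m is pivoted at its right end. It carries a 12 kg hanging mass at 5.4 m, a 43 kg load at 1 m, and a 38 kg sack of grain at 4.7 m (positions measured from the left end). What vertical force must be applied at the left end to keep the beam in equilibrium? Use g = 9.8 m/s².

Choose the right end as the axis so the unknown pivot reaction has zero arm there.
Hanging mass: 12 × 9.8 = 117.6 N down at 5.4 m → arm 0.5 m, τ = 117.6 × 0.5 = 58.8 N·m counterclockwise.
Load: 43 × 9.8 = 421.4 N down at 1 m → arm 4.9 m, τ = 421.4 × 4.9 = 2065 N·m counterclockwise.
Sack of grain: 38 × 9.8 = 372.4 N down at 4.7 m → arm 1.2 m, τ = 372.4 × 1.2 = 446.9 N·m counterclockwise.
Net moment of the loads = 2571 N·m counterclockwise.
The upward force F acts at the left end, arm 5.9 m, giving F × 5.9 clockwise.
Setting net torque to zero: F × 5.9 = 2571 → F = 2571 / 5.9 = 436 N.

F ≈ 436 N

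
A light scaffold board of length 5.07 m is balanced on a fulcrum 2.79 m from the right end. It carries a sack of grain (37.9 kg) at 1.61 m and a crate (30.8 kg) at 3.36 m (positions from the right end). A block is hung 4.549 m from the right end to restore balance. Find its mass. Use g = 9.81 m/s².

Taking torques about the fulcrum (at 2.79 m from the right end):
Sack of grain: 37.9 × 9.81 = 371.8 N down at 1.61 m → arm 1.18 m, τ = 371.8 × 1.18 = 438.7 N·m clockwise.
Crate: 30.8 × 9.81 = 302.1 N down at 3.36 m → arm 0.57 m, τ = 302.1 × 0.57 = 172.2 N·m counterclockwise.
Net moment of known loads = 266.5 N·m clockwise.
An unknown mass m at 4.549 m has arm 1.759 m; its moment is m·g·1.759 counterclockwise.
Στ = 0 ⇒ m × 9.81 × 1.759 = 266.5 ⇒ m = 266.5 / (9.81 × 1.759) = 15.4 kg.

m ≈ 15.4 kg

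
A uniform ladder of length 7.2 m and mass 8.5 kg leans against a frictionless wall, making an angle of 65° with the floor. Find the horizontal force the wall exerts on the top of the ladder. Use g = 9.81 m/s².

N_wall ≈ 19.4 N

Choose the foot of the ladder as the axis so the floor normal and friction both act there and drop out.
Ladder weight 8.5×9.81 = 83.39 N acts at 3.6 m along the ladder; its horizontal arm is 3.6·cos65° = 1.521 m → τ = 126.8 N·m clockwise.
Wall normal N acts horizontally at the top; its moment arm is the height L sinθ = 7.2·sin65° = 6.525 m, counterclockwise.
For rotational equilibrium, N × 6.525 = 126.8, so N = 19.4 N.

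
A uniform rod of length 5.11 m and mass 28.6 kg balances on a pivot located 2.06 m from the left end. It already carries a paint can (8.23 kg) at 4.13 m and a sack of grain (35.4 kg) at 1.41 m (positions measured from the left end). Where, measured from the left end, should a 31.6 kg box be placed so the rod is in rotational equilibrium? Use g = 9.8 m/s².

x ≈ 1.8 m from the left end

About the pivot (at 2.06 m from the left end):
Beam weight: 28.6 × 9.8 = 280.3 N down at 2.555 m → arm 0.495 m, τ = 280.3 × 0.495 = 138.7 N·m clockwise.
Paint can: 8.23 × 9.8 = 80.65 N down at 4.13 m → arm 2.07 m, τ = 80.65 × 2.07 = 166.9 N·m clockwise.
Sack of grain: 35.4 × 9.8 = 346.9 N down at 1.41 m → arm 0.65 m, τ = 346.9 × 0.65 = 225.5 N·m counterclockwise.
Net moment of existing loads = 80.1 N·m clockwise.
The box weighs 31.6 × 9.8 = 309.7 N and must supply an equal counterclockwise moment, so its lever arm about the pivot is 80.1 / 309.7 = 0.259 m.
That puts it at 2.06 − 0.259 = 1.8 m from the left end.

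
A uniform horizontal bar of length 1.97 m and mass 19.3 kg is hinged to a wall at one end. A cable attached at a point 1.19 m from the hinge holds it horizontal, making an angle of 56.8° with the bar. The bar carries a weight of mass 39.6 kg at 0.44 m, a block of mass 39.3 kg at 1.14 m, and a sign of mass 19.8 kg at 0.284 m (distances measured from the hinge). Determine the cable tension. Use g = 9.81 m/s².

T ≈ 856 N

Sum moments about the hinge (the unknown hinge reaction has zero arm there).
Beam weight: 19.3 × 9.81 = 189.3 N down at 0.985 m → arm 0.985 m, τ = 189.3 × 0.985 = 186.5 N·m clockwise.
Weight: 39.6 × 9.81 = 388.5 N down at 0.44 m → arm 0.44 m, τ = 388.5 × 0.44 = 170.9 N·m clockwise.
Block: 39.3 × 9.81 = 385.5 N down at 1.14 m → arm 1.14 m, τ = 385.5 × 1.14 = 439.5 N·m clockwise.
Sign: 19.8 × 9.81 = 194.2 N down at 0.284 m → arm 0.284 m, τ = 194.2 × 0.284 = 55.15 N·m clockwise.
Total clockwise load moment = 852 N·m.
The cable tension T acts at 1.19 m; only its component perpendicular to the bar, T sinθ, produces torque. sin 56.8° = 0.8368.
For rotational equilibrium, T × 1.19 × 0.8368 = 852, so T = 852 / 0.9958 = 856 N.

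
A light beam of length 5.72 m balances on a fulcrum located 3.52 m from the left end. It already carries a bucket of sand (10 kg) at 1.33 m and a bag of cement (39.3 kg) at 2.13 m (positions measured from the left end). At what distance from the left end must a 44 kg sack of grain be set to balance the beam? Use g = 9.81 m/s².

x ≈ 5.26 m from the left end

Take moments about the fulcrum (at 3.52 m from the left end).
Bucket of sand: 10 × 9.81 = 98.1 N down at 1.33 m → arm 2.19 m, τ = 98.1 × 2.19 = 214.8 N·m counterclockwise.
Bag of cement: 39.3 × 9.81 = 385.5 N down at 2.13 m → arm 1.39 m, τ = 385.5 × 1.39 = 535.8 N·m counterclockwise.
Net moment of existing loads = 750.6 N·m counterclockwise.
The sack of grain weighs 44 × 9.81 = 431.6 N and must supply an equal clockwise moment, so its lever arm about the fulcrum is 750.6 / 431.6 = 1.74 m.
That puts it at 3.52 + 1.74 = 5.26 m from the left end.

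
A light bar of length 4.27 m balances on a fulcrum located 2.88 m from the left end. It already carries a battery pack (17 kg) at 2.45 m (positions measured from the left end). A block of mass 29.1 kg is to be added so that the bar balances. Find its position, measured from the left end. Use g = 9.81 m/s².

Take moments about the fulcrum (at 2.88 m from the left end).
Battery pack: 17 × 9.81 = 166.8 N down at 2.45 m → arm 0.43 m, τ = 166.8 × 0.43 = 71.72 N·m counterclockwise.
Net moment of existing loads = 71.72 N·m counterclockwise.
The block weighs 29.1 × 9.81 = 285.5 N and must supply an equal clockwise moment, so its lever arm about the fulcrum is 71.72 / 285.5 = 0.251 m.
That puts it at 2.88 + 0.251 = 3.13 m from the left end.

x ≈ 3.13 m from the left end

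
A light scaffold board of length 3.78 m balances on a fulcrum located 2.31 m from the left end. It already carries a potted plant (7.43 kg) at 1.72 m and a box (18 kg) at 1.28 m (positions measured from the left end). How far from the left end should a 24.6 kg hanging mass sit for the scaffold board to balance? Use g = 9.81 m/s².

Sum moments about the fulcrum (at 2.31 m from the left end) (the support reaction has zero arm there).
Potted plant: 7.43 × 9.81 = 72.89 N down at 1.72 m → arm 0.59 m, τ = 72.89 × 0.59 = 43.01 N·m counterclockwise.
Box: 18 × 9.81 = 176.6 N down at 1.28 m → arm 1.03 m, τ = 176.6 × 1.03 = 181.9 N·m counterclockwise.
Net moment of existing loads = 224.9 N·m counterclockwise.
The hanging mass weighs 24.6 × 9.81 = 241.3 N and must supply an equal clockwise moment, so its lever arm about the fulcrum is 224.9 / 241.3 = 0.932 m.
That puts it at 2.31 + 0.932 = 3.24 m from the left end.

x ≈ 3.24 m from the left end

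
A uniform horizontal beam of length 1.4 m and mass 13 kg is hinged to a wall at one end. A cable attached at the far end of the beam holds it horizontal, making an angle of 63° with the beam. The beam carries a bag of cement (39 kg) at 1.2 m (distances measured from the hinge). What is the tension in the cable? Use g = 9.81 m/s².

T ≈ 440 N

Choose the hinge as the axis so the unknown hinge reaction has zero arm there.
Beam weight: 13 × 9.81 = 127.5 N down at 0.7 m → arm 0.7 m, τ = 127.5 × 0.7 = 89.25 N·m clockwise.
Bag of cement: 39 × 9.81 = 382.6 N down at 1.2 m → arm 1.2 m, τ = 382.6 × 1.2 = 459.1 N·m clockwise.
Total clockwise load moment = 548.4 N·m.
The cable tension T acts at 1.4 m; only its component perpendicular to the beam, T sinθ, produces torque. sin 63° = 0.891.
Setting net torque to zero: T × 1.4 × 0.891 = 548.4 → T = 548.4 / 1.247 = 440 N.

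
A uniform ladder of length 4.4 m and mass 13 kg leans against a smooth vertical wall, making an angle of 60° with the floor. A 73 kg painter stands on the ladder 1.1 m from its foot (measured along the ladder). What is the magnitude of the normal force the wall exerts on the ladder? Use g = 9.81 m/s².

N_wall ≈ 140 N

Sum moments about the foot of the ladder (the floor normal and friction both act there and drop out).
Ladder weight 13×9.81 = 127.5 N acts at 2.2 m along the ladder; its horizontal arm is 2.2·cos60° = 1.1 m → τ = 140.2 N·m clockwise.
Painter: 73×9.81 = 716.1 N at 1.1 m → arm 0.55 m → τ = 393.9 N·m clockwise.
Wall normal N acts horizontally at the top; its moment arm is the height L sinθ = 4.4·sin60° = 3.811 m, counterclockwise.
For rotational equilibrium, N × 3.811 = 534.1, so N = 140 N.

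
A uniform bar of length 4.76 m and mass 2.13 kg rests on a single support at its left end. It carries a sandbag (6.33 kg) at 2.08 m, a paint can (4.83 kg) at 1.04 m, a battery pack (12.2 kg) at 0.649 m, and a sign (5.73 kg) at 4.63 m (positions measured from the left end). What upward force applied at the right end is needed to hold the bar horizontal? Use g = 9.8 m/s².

F ≈ 119 N

Take moments about the left end.
Beam weight: 2.13 × 9.8 = 20.87 N down at 2.38 m → arm 2.38 m, τ = 20.87 × 2.38 = 49.67 N·m clockwise.
Sandbag: 6.33 × 9.8 = 62.03 N down at 2.08 m → arm 2.08 m, τ = 62.03 × 2.08 = 129 N·m clockwise.
Paint can: 4.83 × 9.8 = 47.33 N down at 1.04 m → arm 1.04 m, τ = 47.33 × 1.04 = 49.22 N·m clockwise.
Battery pack: 12.2 × 9.8 = 119.6 N down at 0.649 m → arm 0.649 m, τ = 119.6 × 0.649 = 77.62 N·m clockwise.
Sign: 5.73 × 9.8 = 56.15 N down at 4.63 m → arm 4.63 m, τ = 56.15 × 4.63 = 260 N·m clockwise.
Net moment of the loads = 565.5 N·m clockwise.
The upward force F acts at the right end, arm 4.76 m, giving F × 4.76 counterclockwise.
Στ = 0 ⇒ F × 4.76 = 565.5 ⇒ F = 565.5 / 4.76 = 119 N.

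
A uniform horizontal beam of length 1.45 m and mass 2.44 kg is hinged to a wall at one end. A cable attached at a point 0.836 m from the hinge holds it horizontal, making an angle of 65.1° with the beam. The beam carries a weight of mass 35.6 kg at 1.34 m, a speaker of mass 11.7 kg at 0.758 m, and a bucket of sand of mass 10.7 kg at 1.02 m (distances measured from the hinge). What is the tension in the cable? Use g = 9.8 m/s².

T ≈ 895 N

Taking torques about the hinge:
Beam weight: 2.44 × 9.8 = 23.91 N down at 0.725 m → arm 0.725 m, τ = 23.91 × 0.725 = 17.33 N·m clockwise.
Weight: 35.6 × 9.8 = 348.9 N down at 1.34 m → arm 1.34 m, τ = 348.9 × 1.34 = 467.5 N·m clockwise.
Speaker: 11.7 × 9.8 = 114.7 N down at 0.758 m → arm 0.758 m, τ = 114.7 × 0.758 = 86.94 N·m clockwise.
Bucket of sand: 10.7 × 9.8 = 104.9 N down at 1.02 m → arm 1.02 m, τ = 104.9 × 1.02 = 107 N·m clockwise.
Total clockwise load moment = 678.8 N·m.
The cable tension T acts at 0.836 m; only its component perpendicular to the beam, T sinθ, produces torque. sin 65.1° = 0.907.
Setting net torque to zero: T × 0.836 × 0.907 = 678.8 → T = 678.8 / 0.7583 = 895 N.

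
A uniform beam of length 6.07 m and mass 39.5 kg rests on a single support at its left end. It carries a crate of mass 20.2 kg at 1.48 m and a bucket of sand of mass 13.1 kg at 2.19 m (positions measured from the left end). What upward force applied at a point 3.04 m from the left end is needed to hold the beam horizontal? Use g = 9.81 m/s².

Choose the left end as the axis so the unknown pivot reaction has zero arm there.
Beam weight: 39.5 × 9.81 = 387.5 N down at 3.035 m → arm 3.035 m, τ = 387.5 × 3.035 = 1176 N·m clockwise.
Crate: 20.2 × 9.81 = 198.2 N down at 1.48 m → arm 1.48 m, τ = 198.2 × 1.48 = 293.3 N·m clockwise.
Bucket of sand: 13.1 × 9.81 = 128.5 N down at 2.19 m → arm 2.19 m, τ = 128.5 × 2.19 = 281.4 N·m clockwise.
Net moment of the loads = 1751 N·m clockwise.
The upward force F acts at a point 3.04 m from the left end, arm 3.04 m, giving F × 3.04 counterclockwise.
For rotational equilibrium, F × 3.04 = 1751, so F = 1751 / 3.04 = 576 N.

F ≈ 576 N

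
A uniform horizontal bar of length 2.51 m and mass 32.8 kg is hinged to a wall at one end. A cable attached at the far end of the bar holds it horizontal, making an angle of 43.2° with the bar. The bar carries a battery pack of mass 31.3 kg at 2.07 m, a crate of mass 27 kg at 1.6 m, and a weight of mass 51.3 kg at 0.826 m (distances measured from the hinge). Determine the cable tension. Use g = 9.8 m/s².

About the hinge:
Beam weight: 32.8 × 9.8 = 321.4 N down at 1.255 m → arm 1.255 m, τ = 321.4 × 1.255 = 403.4 N·m clockwise.
Battery pack: 31.3 × 9.8 = 306.7 N down at 2.07 m → arm 2.07 m, τ = 306.7 × 2.07 = 634.9 N·m clockwise.
Crate: 27 × 9.8 = 264.6 N down at 1.6 m → arm 1.6 m, τ = 264.6 × 1.6 = 423.4 N·m clockwise.
Weight: 51.3 × 9.8 = 502.7 N down at 0.826 m → arm 0.826 m, τ = 502.7 × 0.826 = 415.2 N·m clockwise.
Total clockwise load moment = 1877 N·m.
The cable tension T acts at 2.51 m; only its component perpendicular to the bar, T sinθ, produces torque. sin 43.2° = 0.6845.
Στ = 0 ⇒ T × 2.51 × 0.6845 = 1877 ⇒ T = 1877 / 1.718 = 1090 N.

T ≈ 1090 N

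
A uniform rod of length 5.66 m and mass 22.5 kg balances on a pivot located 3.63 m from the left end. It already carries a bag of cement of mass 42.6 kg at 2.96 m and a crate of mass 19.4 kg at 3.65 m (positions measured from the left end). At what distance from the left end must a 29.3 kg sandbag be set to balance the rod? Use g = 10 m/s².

About the pivot (at 3.63 m from the left end):
Beam weight: 22.5 × 10 = 225 N down at 2.83 m → arm 0.8 m, τ = 225 × 0.8 = 180 N·m counterclockwise.
Bag of cement: 42.6 × 10 = 426 N down at 2.96 m → arm 0.67 m, τ = 426 × 0.67 = 285.4 N·m counterclockwise.
Crate: 19.4 × 10 = 194 N down at 3.65 m → arm 0.02 m, τ = 194 × 0.02 = 3.88 N·m clockwise.
Net moment of existing loads = 461.5 N·m counterclockwise.
The sandbag weighs 29.3 × 10 = 293 N and must supply an equal clockwise moment, so its lever arm about the pivot is 461.5 / 293 = 1.58 m.
That puts it at 3.63 + 1.58 = 5.21 m from the left end.

x ≈ 5.21 m from the left end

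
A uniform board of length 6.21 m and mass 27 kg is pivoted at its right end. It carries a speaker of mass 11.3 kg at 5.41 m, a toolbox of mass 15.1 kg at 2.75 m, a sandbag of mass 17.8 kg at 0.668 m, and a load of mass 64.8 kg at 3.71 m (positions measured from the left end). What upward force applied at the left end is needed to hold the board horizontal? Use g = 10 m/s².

F ≈ 653 N

Choose the right end as the axis so the unknown pivot reaction has zero arm there.
Beam weight: 27 × 10 = 270 N down at 3.105 m → arm 3.105 m, τ = 270 × 3.105 = 838.4 N·m counterclockwise.
Speaker: 11.3 × 10 = 113 N down at 5.41 m → arm 0.8 m, τ = 113 × 0.8 = 90.4 N·m counterclockwise.
Toolbox: 15.1 × 10 = 151 N down at 2.75 m → arm 3.46 m, τ = 151 × 3.46 = 522.5 N·m counterclockwise.
Sandbag: 17.8 × 10 = 178 N down at 0.668 m → arm 5.542 m, τ = 178 × 5.542 = 986.5 N·m counterclockwise.
Load: 64.8 × 10 = 648 N down at 3.71 m → arm 2.5 m, τ = 648 × 2.5 = 1620 N·m counterclockwise.
Net moment of the loads = 4058 N·m counterclockwise.
The upward force F acts at the left end, arm 6.21 m, giving F × 6.21 clockwise.
Balancing moments: F × 6.21 = 4058, giving F = 4058 / 6.21 = 653 N.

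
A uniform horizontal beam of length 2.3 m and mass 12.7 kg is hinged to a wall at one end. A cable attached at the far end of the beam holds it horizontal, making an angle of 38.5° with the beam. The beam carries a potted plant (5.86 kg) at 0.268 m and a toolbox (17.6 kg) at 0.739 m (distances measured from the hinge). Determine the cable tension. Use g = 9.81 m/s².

T ≈ 200 N

Taking torques about the hinge:
Beam weight: 12.7 × 9.81 = 124.6 N down at 1.15 m → arm 1.15 m, τ = 124.6 × 1.15 = 143.3 N·m clockwise.
Potted plant: 5.86 × 9.81 = 57.49 N down at 0.268 m → arm 0.268 m, τ = 57.49 × 0.268 = 15.41 N·m clockwise.
Toolbox: 17.6 × 9.81 = 172.7 N down at 0.739 m → arm 0.739 m, τ = 172.7 × 0.739 = 127.6 N·m clockwise.
Total clockwise load moment = 286.3 N·m.
The cable tension T acts at 2.3 m; only its component perpendicular to the beam, T sinθ, produces torque. sin 38.5° = 0.6225.
Στ = 0 ⇒ T × 2.3 × 0.6225 = 286.3 ⇒ T = 286.3 / 1.432 = 200 N.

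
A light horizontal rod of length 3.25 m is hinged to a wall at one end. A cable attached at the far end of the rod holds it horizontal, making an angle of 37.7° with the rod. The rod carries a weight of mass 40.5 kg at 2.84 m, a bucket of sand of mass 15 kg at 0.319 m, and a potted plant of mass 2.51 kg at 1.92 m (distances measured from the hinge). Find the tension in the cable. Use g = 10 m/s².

About the hinge:
Weight: 40.5 × 10 = 405 N down at 2.84 m → arm 2.84 m, τ = 405 × 2.84 = 1150 N·m clockwise.
Bucket of sand: 15 × 10 = 150 N down at 0.319 m → arm 0.319 m, τ = 150 × 0.319 = 47.85 N·m clockwise.
Potted plant: 2.51 × 10 = 25.1 N down at 1.92 m → arm 1.92 m, τ = 25.1 × 1.92 = 48.19 N·m clockwise.
Total clockwise load moment = 1246 N·m.
The cable tension T acts at 3.25 m; only its component perpendicular to the rod, T sinθ, produces torque. sin 37.7° = 0.6115.
Στ = 0 ⇒ T × 3.25 × 0.6115 = 1246 ⇒ T = 1246 / 1.987 = 627 N.

T ≈ 627 N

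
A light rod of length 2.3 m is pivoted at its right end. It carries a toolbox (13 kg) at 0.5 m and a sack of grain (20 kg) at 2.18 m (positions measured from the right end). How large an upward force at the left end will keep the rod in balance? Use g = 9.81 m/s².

Choose the right end as the axis so the unknown pivot reaction has zero arm there.
Toolbox: 13 × 9.81 = 127.5 N down at 0.5 m → arm 0.5 m, τ = 127.5 × 0.5 = 63.75 N·m counterclockwise.
Sack of grain: 20 × 9.81 = 196.2 N down at 2.18 m → arm 2.18 m, τ = 196.2 × 2.18 = 427.7 N·m counterclockwise.
Net moment of the loads = 491.4 N·m counterclockwise.
The upward force F acts at the left end, arm 2.3 m, giving F × 2.3 clockwise.
Balancing moments: F × 2.3 = 491.4, giving F = 491.4 / 2.3 = 214 N.

F ≈ 214 N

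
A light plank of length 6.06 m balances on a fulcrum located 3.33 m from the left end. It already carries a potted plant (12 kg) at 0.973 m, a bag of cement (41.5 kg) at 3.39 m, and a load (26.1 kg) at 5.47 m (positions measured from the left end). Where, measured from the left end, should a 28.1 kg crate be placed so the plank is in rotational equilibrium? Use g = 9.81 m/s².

x ≈ 2.26 m from the left end

Sum moments about the fulcrum (at 3.33 m from the left end) (the support reaction has zero arm there).
Potted plant: 12 × 9.81 = 117.7 N down at 0.973 m → arm 2.357 m, τ = 117.7 × 2.357 = 277.4 N·m counterclockwise.
Bag of cement: 41.5 × 9.81 = 407.1 N down at 3.39 m → arm 0.06 m, τ = 407.1 × 0.06 = 24.43 N·m clockwise.
Load: 26.1 × 9.81 = 256 N down at 5.47 m → arm 2.14 m, τ = 256 × 2.14 = 547.8 N·m clockwise.
Net moment of existing loads = 294.8 N·m clockwise.
The crate weighs 28.1 × 9.81 = 275.7 N and must supply an equal counterclockwise moment, so its lever arm about the fulcrum is 294.8 / 275.7 = 1.07 m.
That puts it at 3.33 − 1.07 = 2.26 m from the left end.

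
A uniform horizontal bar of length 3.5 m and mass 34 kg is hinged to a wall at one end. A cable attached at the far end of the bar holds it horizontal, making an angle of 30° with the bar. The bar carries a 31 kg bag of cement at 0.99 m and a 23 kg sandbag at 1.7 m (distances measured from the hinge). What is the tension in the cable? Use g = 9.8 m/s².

T ≈ 724 N

Taking torques about the hinge:
Beam weight: 34 × 9.8 = 333.2 N down at 1.75 m → arm 1.75 m, τ = 333.2 × 1.75 = 583.1 N·m clockwise.
Bag of cement: 31 × 9.8 = 303.8 N down at 0.99 m → arm 0.99 m, τ = 303.8 × 0.99 = 300.8 N·m clockwise.
Sandbag: 23 × 9.8 = 225.4 N down at 1.7 m → arm 1.7 m, τ = 225.4 × 1.7 = 383.2 N·m clockwise.
Total clockwise load moment = 1267 N·m.
The cable tension T acts at 3.5 m; only its component perpendicular to the bar, T sinθ, produces torque. sin 30° = 0.5.
Setting net torque to zero: T × 3.5 × 0.5 = 1267 → T = 1267 / 1.75 = 724 N.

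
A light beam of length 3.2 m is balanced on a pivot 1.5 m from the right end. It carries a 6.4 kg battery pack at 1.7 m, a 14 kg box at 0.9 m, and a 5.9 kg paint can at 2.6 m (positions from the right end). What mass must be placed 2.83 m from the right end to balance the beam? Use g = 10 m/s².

Taking torques about the pivot (at 1.5 m from the right end):
Battery pack: 6.4 × 10 = 64 N down at 1.7 m → arm 0.2 m, τ = 64 × 0.2 = 12.8 N·m counterclockwise.
Box: 14 × 10 = 140 N down at 0.9 m → arm 0.6 m, τ = 140 × 0.6 = 84 N·m clockwise.
Paint can: 5.9 × 10 = 59 N down at 2.6 m → arm 1.1 m, τ = 59 × 1.1 = 64.9 N·m counterclockwise.
Net moment of known loads = 6.3 N·m clockwise.
An unknown mass m at 2.83 m has arm 1.33 m; its moment is m·g·1.33 counterclockwise.
Balancing moments: m × 10 × 1.33 = 6.3, giving m = 6.3 / (10 × 1.33) = 0.474 kg.

m ≈ 0.474 kg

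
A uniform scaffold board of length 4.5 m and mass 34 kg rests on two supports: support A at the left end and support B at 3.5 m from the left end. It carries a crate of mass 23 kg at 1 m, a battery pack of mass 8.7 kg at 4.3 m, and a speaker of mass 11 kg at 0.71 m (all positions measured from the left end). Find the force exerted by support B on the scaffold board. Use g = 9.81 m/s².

R_B ≈ 406 N

Taking torques about support A:
Beam weight: 34 × 9.81 = 333.5 N down at 2.25 m → arm 2.25 m, τ = 333.5 × 2.25 = 750.4 N·m clockwise.
Crate: 23 × 9.81 = 225.6 N down at 1 m → arm 1 m, τ = 225.6 × 1 = 225.6 N·m clockwise.
Battery pack: 8.7 × 9.81 = 85.35 N down at 4.3 m → arm 4.3 m, τ = 85.35 × 4.3 = 367 N·m clockwise.
Speaker: 11 × 9.81 = 107.9 N down at 0.71 m → arm 0.71 m, τ = 107.9 × 0.71 = 76.61 N·m clockwise.
Net load moment about support A = 1420 N·m clockwise.
Reaction R at support B is upward at 3.5 m, arm 3.5 m → moment R × 3.5 counterclockwise.
Setting net torque to zero: R × 3.5 = 1420 → R = 406 N.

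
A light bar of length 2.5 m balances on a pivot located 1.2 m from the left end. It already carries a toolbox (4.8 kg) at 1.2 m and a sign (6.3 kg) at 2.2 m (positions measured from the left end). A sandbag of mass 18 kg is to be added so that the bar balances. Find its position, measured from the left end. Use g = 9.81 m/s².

x ≈ 0.85 m from the left end

Taking torques about the pivot (at 1.2 m from the left end):
Toolbox: acts at the pivot, moment arm 0 → no torque.
Sign: 6.3 × 9.81 = 61.8 N down at 2.2 m → arm 1 m, τ = 61.8 × 1 = 61.8 N·m clockwise.
Net moment of existing loads = 61.8 N·m clockwise.
The sandbag weighs 18 × 9.81 = 176.6 N and must supply an equal counterclockwise moment, so its lever arm about the pivot is 61.8 / 176.6 = 0.35 m.
That puts it at 1.2 − 0.35 = 0.85 m from the left end.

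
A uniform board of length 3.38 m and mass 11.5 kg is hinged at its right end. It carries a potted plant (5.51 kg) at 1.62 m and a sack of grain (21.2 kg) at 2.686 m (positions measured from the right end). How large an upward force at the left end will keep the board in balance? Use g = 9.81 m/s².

F ≈ 248 N

About the right end:
Beam weight: 11.5 × 9.81 = 112.8 N down at 1.69 m → arm 1.69 m, τ = 112.8 × 1.69 = 190.6 N·m counterclockwise.
Potted plant: 5.51 × 9.81 = 54.05 N down at 1.62 m → arm 1.62 m, τ = 54.05 × 1.62 = 87.56 N·m counterclockwise.
Sack of grain: 21.2 × 9.81 = 208 N down at 2.686 m → arm 2.686 m, τ = 208 × 2.686 = 558.7 N·m counterclockwise.
Net moment of the loads = 836.9 N·m counterclockwise.
The upward force F acts at the left end, arm 3.38 m, giving F × 3.38 clockwise.
Setting net torque to zero: F × 3.38 = 836.9 → F = 836.9 / 3.38 = 248 N.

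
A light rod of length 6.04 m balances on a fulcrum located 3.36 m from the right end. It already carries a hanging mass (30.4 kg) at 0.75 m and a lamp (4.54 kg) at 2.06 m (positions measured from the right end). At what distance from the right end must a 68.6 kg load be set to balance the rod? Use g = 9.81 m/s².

x ≈ 4.6 m from the right end

Sum moments about the fulcrum (at 3.36 m from the right end) (the support reaction has zero arm there).
Hanging mass: 30.4 × 9.81 = 298.2 N down at 0.75 m → arm 2.61 m, τ = 298.2 × 2.61 = 778.3 N·m clockwise.
Lamp: 4.54 × 9.81 = 44.54 N down at 2.06 m → arm 1.3 m, τ = 44.54 × 1.3 = 57.9 N·m clockwise.
Net moment of existing loads = 836.2 N·m clockwise.
The load weighs 68.6 × 9.81 = 673 N and must supply an equal counterclockwise moment, so its lever arm about the fulcrum is 836.2 / 673 = 1.24 m.
That puts it at 3.36 + 1.24 = 4.6 m from the right end.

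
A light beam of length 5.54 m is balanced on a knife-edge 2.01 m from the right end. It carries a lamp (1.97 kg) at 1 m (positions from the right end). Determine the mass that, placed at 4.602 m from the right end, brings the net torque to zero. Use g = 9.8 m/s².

About the knife-edge (at 2.01 m from the right end):
Lamp: 1.97 × 9.8 = 19.31 N down at 1 m → arm 1.01 m, τ = 19.31 × 1.01 = 19.5 N·m clockwise.
Net moment of known loads = 19.5 N·m clockwise.
An unknown mass m at 4.602 m has arm 2.592 m; its moment is m·g·2.592 counterclockwise.
Στ = 0 ⇒ m × 9.8 × 2.592 = 19.5 ⇒ m = 19.5 / (9.8 × 2.592) = 0.768 kg.

m ≈ 0.768 kg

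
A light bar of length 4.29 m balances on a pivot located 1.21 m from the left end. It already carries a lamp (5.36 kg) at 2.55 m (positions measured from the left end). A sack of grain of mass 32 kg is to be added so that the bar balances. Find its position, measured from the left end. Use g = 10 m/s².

Sum moments about the pivot (at 1.21 m from the left end) (the support reaction has zero arm there).
Lamp: 5.36 × 10 = 53.6 N down at 2.55 m → arm 1.34 m, τ = 53.6 × 1.34 = 71.82 N·m clockwise.
Net moment of existing loads = 71.82 N·m clockwise.
The sack of grain weighs 32 × 10 = 320 N and must supply an equal counterclockwise moment, so its lever arm about the pivot is 71.82 / 320 = 0.224 m.
That puts it at 1.21 − 0.224 = 0.986 m from the left end.

x ≈ 0.986 m from the left end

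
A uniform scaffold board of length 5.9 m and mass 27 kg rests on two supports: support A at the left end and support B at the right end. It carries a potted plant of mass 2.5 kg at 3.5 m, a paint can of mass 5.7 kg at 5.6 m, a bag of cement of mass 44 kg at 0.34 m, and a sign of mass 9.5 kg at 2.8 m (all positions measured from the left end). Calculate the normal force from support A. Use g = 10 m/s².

About support B:
Beam weight: 27 × 10 = 270 N down at 2.95 m → arm 2.95 m, τ = 270 × 2.95 = 796.5 N·m counterclockwise.
Potted plant: 2.5 × 10 = 25 N down at 3.5 m → arm 2.4 m, τ = 25 × 2.4 = 60 N·m counterclockwise.
Paint can: 5.7 × 10 = 57 N down at 5.6 m → arm 0.3 m, τ = 57 × 0.3 = 17.1 N·m counterclockwise.
Bag of cement: 44 × 10 = 440 N down at 0.34 m → arm 5.56 m, τ = 440 × 5.56 = 2446 N·m counterclockwise.
Sign: 9.5 × 10 = 95 N down at 2.8 m → arm 3.1 m, τ = 95 × 3.1 = 294.5 N·m counterclockwise.
Net load moment about support B = 3614 N·m counterclockwise.
Reaction R at support A is upward at 0 m, arm 5.9 m → moment R × 5.9 clockwise.
For rotational equilibrium, R × 5.9 = 3614, so R = 613 N.

R_A ≈ 613 N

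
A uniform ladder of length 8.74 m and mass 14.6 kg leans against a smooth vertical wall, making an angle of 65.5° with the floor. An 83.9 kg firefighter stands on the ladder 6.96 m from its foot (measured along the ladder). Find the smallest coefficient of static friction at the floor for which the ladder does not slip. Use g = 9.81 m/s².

μ_min ≈ 0.343

Taking torques about the foot of the ladder:
Ladder weight 14.6×9.81 = 143.2 N acts at 4.37 m along the ladder; its horizontal arm is 4.37·cos65.5° = 1.812 m → τ = 259.5 N·m clockwise.
Firefighter: 83.9×9.81 = 823.1 N at 6.96 m → arm 2.886 m → τ = 2375 N·m clockwise.
Wall normal N acts horizontally at the top; its moment arm is the height L sinθ = 8.74·sin65.5° = 7.953 m, counterclockwise.
Setting net torque to zero: N × 7.953 = 2634 → N = 331.2 N.
ΣFx = 0 ⇒ f = N_wall = 331.2 N. ΣFy = 0 ⇒ N_floor = 966.3 N.
μ_min = f / N_floor = 331.2 / 966.3 = 0.343.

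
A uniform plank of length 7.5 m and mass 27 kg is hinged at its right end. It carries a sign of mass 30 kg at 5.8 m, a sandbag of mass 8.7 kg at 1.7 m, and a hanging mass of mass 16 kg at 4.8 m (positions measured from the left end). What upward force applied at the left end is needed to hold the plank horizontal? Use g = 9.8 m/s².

Choose the right end as the axis so the unknown pivot reaction has zero arm there.
Beam weight: 27 × 9.8 = 264.6 N down at 3.75 m → arm 3.75 m, τ = 264.6 × 3.75 = 992.3 N·m counterclockwise.
Sign: 30 × 9.8 = 294 N down at 5.8 m → arm 1.7 m, τ = 294 × 1.7 = 499.8 N·m counterclockwise.
Sandbag: 8.7 × 9.8 = 85.26 N down at 1.7 m → arm 5.8 m, τ = 85.26 × 5.8 = 494.5 N·m counterclockwise.
Hanging mass: 16 × 9.8 = 156.8 N down at 4.8 m → arm 2.7 m, τ = 156.8 × 2.7 = 423.4 N·m counterclockwise.
Net moment of the loads = 2410 N·m counterclockwise.
The upward force F acts at the left end, arm 7.5 m, giving F × 7.5 clockwise.
Balancing moments: F × 7.5 = 2410, giving F = 2410 / 7.5 = 321 N.

F ≈ 321 N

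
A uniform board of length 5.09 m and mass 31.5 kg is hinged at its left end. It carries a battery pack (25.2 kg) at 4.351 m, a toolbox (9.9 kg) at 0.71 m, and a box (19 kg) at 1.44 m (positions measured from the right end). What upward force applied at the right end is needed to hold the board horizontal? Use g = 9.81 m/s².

F ≈ 408 N

Taking torques about the left end:
Beam weight: 31.5 × 9.81 = 309 N down at 2.545 m → arm 2.545 m, τ = 309 × 2.545 = 786.4 N·m clockwise.
Battery pack: 25.2 × 9.81 = 247.2 N down at 4.351 m → arm 0.739 m, τ = 247.2 × 0.739 = 182.7 N·m clockwise.
Toolbox: 9.9 × 9.81 = 97.12 N down at 0.71 m → arm 4.38 m, τ = 97.12 × 4.38 = 425.4 N·m clockwise.
Box: 19 × 9.81 = 186.4 N down at 1.44 m → arm 3.65 m, τ = 186.4 × 3.65 = 680.4 N·m clockwise.
Net moment of the loads = 2075 N·m clockwise.
The upward force F acts at the right end, arm 5.09 m, giving F × 5.09 counterclockwise.
For rotational equilibrium, F × 5.09 = 2075, so F = 2075 / 5.09 = 408 N.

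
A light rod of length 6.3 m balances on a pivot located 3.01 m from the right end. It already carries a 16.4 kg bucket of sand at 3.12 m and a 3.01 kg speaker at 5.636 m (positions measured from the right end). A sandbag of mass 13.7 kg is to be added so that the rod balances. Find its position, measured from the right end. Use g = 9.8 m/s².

Taking torques about the pivot (at 3.01 m from the right end):
Bucket of sand: 16.4 × 9.8 = 160.7 N down at 3.12 m → arm 0.11 m, τ = 160.7 × 0.11 = 17.68 N·m counterclockwise.
Speaker: 3.01 × 9.8 = 29.5 N down at 5.636 m → arm 2.626 m, τ = 29.5 × 2.626 = 77.47 N·m counterclockwise.
Net moment of existing loads = 95.15 N·m counterclockwise.
The sandbag weighs 13.7 × 9.8 = 134.3 N and must supply an equal clockwise moment, so its lever arm about the pivot is 95.15 / 134.3 = 0.708 m.
That puts it at 3.01 − 0.708 = 2.3 m from the right end.

x ≈ 2.3 m from the right end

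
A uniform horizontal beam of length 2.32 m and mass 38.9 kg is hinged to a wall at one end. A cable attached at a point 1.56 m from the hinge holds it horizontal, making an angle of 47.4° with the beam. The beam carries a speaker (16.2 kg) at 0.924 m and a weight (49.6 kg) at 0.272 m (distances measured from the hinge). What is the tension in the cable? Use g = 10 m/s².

T ≈ 641 N

About the hinge:
Beam weight: 38.9 × 10 = 389 N down at 1.16 m → arm 1.16 m, τ = 389 × 1.16 = 451.2 N·m clockwise.
Speaker: 16.2 × 10 = 162 N down at 0.924 m → arm 0.924 m, τ = 162 × 0.924 = 149.7 N·m clockwise.
Weight: 49.6 × 10 = 496 N down at 0.272 m → arm 0.272 m, τ = 496 × 0.272 = 134.9 N·m clockwise.
Total clockwise load moment = 735.8 N·m.
The cable tension T acts at 1.56 m; only its component perpendicular to the beam, T sinθ, produces torque. sin 47.4° = 0.7361.
For rotational equilibrium, T × 1.56 × 0.7361 = 735.8, so T = 735.8 / 1.148 = 641 N.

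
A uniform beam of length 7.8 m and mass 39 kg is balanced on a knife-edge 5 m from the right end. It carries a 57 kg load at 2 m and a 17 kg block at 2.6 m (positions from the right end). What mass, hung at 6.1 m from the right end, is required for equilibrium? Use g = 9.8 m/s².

m ≈ 232 kg

Take moments about the knife-edge (at 5 m from the right end).
Beam weight: 39 × 9.8 = 382.2 N down at 3.9 m → arm 1.1 m, τ = 382.2 × 1.1 = 420.4 N·m clockwise.
Load: 57 × 9.8 = 558.6 N down at 2 m → arm 3 m, τ = 558.6 × 3 = 1676 N·m clockwise.
Block: 17 × 9.8 = 166.6 N down at 2.6 m → arm 2.4 m, τ = 166.6 × 2.4 = 399.8 N·m clockwise.
Net moment of known loads = 2496 N·m clockwise.
An unknown mass m at 6.1 m has arm 1.1 m; its moment is m·g·1.1 counterclockwise.
Setting net torque to zero: m × 9.8 × 1.1 = 2496 → m = 2496 / (9.8 × 1.1) = 232 kg.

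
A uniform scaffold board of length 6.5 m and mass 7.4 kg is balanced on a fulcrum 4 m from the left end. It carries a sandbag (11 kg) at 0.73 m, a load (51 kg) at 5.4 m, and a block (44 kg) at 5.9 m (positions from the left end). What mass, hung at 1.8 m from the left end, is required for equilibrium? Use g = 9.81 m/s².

m ≈ 51.6 kg

About the fulcrum (at 4 m from the left end):
Beam weight: 7.4 × 9.81 = 72.59 N down at 3.25 m → arm 0.75 m, τ = 72.59 × 0.75 = 54.44 N·m counterclockwise.
Sandbag: 11 × 9.81 = 107.9 N down at 0.73 m → arm 3.27 m, τ = 107.9 × 3.27 = 352.8 N·m counterclockwise.
Load: 51 × 9.81 = 500.3 N down at 5.4 m → arm 1.4 m, τ = 500.3 × 1.4 = 700.4 N·m clockwise.
Block: 44 × 9.81 = 431.6 N down at 5.9 m → arm 1.9 m, τ = 431.6 × 1.9 = 820 N·m clockwise.
Net moment of known loads = 1113 N·m clockwise.
An unknown mass m at 1.8 m has arm 2.2 m; its moment is m·g·2.2 counterclockwise.
Στ = 0 ⇒ m × 9.81 × 2.2 = 1113 ⇒ m = 1113 / (9.81 × 2.2) = 51.6 kg.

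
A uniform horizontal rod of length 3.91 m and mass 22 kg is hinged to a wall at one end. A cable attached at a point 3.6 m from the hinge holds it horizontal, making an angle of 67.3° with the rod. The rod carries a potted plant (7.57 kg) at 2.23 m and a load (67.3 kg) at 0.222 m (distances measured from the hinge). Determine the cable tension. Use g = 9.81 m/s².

T ≈ 221 N

About the hinge:
Beam weight: 22 × 9.81 = 215.8 N down at 1.955 m → arm 1.955 m, τ = 215.8 × 1.955 = 421.9 N·m clockwise.
Potted plant: 7.57 × 9.81 = 74.26 N down at 2.23 m → arm 2.23 m, τ = 74.26 × 2.23 = 165.6 N·m clockwise.
Load: 67.3 × 9.81 = 660.2 N down at 0.222 m → arm 0.222 m, τ = 660.2 × 0.222 = 146.6 N·m clockwise.
Total clockwise load moment = 734.1 N·m.
The cable tension T acts at 3.6 m; only its component perpendicular to the rod, T sinθ, produces torque. sin 67.3° = 0.9225.
Balancing moments: T × 3.6 × 0.9225 = 734.1, giving T = 734.1 / 3.321 = 221 N.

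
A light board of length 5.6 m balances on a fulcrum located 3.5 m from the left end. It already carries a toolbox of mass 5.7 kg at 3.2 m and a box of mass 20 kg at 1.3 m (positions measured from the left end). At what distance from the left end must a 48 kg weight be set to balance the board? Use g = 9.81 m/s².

Take moments about the fulcrum (at 3.5 m from the left end).
Toolbox: 5.7 × 9.81 = 55.92 N down at 3.2 m → arm 0.3 m, τ = 55.92 × 0.3 = 16.78 N·m counterclockwise.
Box: 20 × 9.81 = 196.2 N down at 1.3 m → arm 2.2 m, τ = 196.2 × 2.2 = 431.6 N·m counterclockwise.
Net moment of existing loads = 448.4 N·m counterclockwise.
The weight weighs 48 × 9.81 = 470.9 N and must supply an equal clockwise moment, so its lever arm about the fulcrum is 448.4 / 470.9 = 0.952 m.
That puts it at 3.5 + 0.952 = 4.45 m from the left end.

x ≈ 4.45 m from the left end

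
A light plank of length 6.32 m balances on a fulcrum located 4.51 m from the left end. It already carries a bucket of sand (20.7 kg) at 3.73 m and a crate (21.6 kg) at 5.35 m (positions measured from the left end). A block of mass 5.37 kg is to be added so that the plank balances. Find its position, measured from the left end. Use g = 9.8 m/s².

Taking torques about the fulcrum (at 4.51 m from the left end):
Bucket of sand: 20.7 × 9.8 = 202.9 N down at 3.73 m → arm 0.78 m, τ = 202.9 × 0.78 = 158.3 N·m counterclockwise.
Crate: 21.6 × 9.8 = 211.7 N down at 5.35 m → arm 0.84 m, τ = 211.7 × 0.84 = 177.8 N·m clockwise.
Net moment of existing loads = 19.5 N·m clockwise.
The block weighs 5.37 × 9.8 = 52.63 N and must supply an equal counterclockwise moment, so its lever arm about the fulcrum is 19.5 / 52.63 = 0.371 m.
That puts it at 4.51 − 0.371 = 4.14 m from the left end.

x ≈ 4.14 m from the left end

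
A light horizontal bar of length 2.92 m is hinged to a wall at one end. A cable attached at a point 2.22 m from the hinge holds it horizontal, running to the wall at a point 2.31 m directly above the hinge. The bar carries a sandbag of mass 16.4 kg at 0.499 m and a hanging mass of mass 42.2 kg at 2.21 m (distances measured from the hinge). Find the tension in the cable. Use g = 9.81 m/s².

T ≈ 622 N

Choose the hinge as the axis so the unknown hinge reaction has zero arm there.
Sandbag: 16.4 × 9.81 = 160.9 N down at 0.499 m → arm 0.499 m, τ = 160.9 × 0.499 = 80.29 N·m clockwise.
Hanging mass: 42.2 × 9.81 = 414 N down at 2.21 m → arm 2.21 m, τ = 414 × 2.21 = 914.9 N·m clockwise.
Total clockwise load moment = 995.2 N·m.
The cable tension T acts at 2.22 m; only its component perpendicular to the bar, T sinθ, produces torque. sinθ = h/√(h²+d²) = 2.31/√(2.31²+2.22²) = 0.721.
For rotational equilibrium, T × 2.22 × 0.721 = 995.2, so T = 995.2 / 1.601 = 622 N.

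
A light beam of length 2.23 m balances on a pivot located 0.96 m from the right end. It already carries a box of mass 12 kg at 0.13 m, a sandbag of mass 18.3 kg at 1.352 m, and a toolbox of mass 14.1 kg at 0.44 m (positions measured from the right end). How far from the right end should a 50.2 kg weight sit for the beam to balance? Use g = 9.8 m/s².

x ≈ 1.16 m from the right end

Taking torques about the pivot (at 0.96 m from the right end):
Box: 12 × 9.8 = 117.6 N down at 0.13 m → arm 0.83 m, τ = 117.6 × 0.83 = 97.61 N·m clockwise.
Sandbag: 18.3 × 9.8 = 179.3 N down at 1.352 m → arm 0.392 m, τ = 179.3 × 0.392 = 70.29 N·m counterclockwise.
Toolbox: 14.1 × 9.8 = 138.2 N down at 0.44 m → arm 0.52 m, τ = 138.2 × 0.52 = 71.86 N·m clockwise.
Net moment of existing loads = 99.18 N·m clockwise.
The weight weighs 50.2 × 9.8 = 492 N and must supply an equal counterclockwise moment, so its lever arm about the pivot is 99.18 / 492 = 0.202 m.
That puts it at 0.96 + 0.202 = 1.16 m from the right end.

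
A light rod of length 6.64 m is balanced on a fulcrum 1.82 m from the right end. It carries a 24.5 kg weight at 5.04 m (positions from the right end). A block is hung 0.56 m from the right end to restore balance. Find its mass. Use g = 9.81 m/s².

m ≈ 62.6 kg

Taking torques about the fulcrum (at 1.82 m from the right end):
Weight: 24.5 × 9.81 = 240.3 N down at 5.04 m → arm 3.22 m, τ = 240.3 × 3.22 = 773.8 N·m counterclockwise.
Net moment of known loads = 773.8 N·m counterclockwise.
An unknown mass m at 0.56 m has arm 1.26 m; its moment is m·g·1.26 clockwise.
Setting net torque to zero: m × 9.81 × 1.26 = 773.8 → m = 773.8 / (9.81 × 1.26) = 62.6 kg.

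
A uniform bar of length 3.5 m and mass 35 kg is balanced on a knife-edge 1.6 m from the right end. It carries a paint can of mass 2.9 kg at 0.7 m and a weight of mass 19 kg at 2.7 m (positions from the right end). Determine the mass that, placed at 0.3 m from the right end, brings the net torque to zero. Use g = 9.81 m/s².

Sum moments about the knife-edge (at 1.6 m from the right end) (the support reaction has zero arm there).
Beam weight: 35 × 9.81 = 343.4 N down at 1.75 m → arm 0.15 m, τ = 343.4 × 0.15 = 51.51 N·m counterclockwise.
Paint can: 2.9 × 9.81 = 28.45 N down at 0.7 m → arm 0.9 m, τ = 28.45 × 0.9 = 25.61 N·m clockwise.
Weight: 19 × 9.81 = 186.4 N down at 2.7 m → arm 1.1 m, τ = 186.4 × 1.1 = 205 N·m counterclockwise.
Net moment of known loads = 230.9 N·m counterclockwise.
An unknown mass m at 0.3 m has arm 1.3 m; its moment is m·g·1.3 clockwise.
Balancing moments: m × 9.81 × 1.3 = 230.9, giving m = 230.9 / (9.81 × 1.3) = 18.1 kg.

m ≈ 18.1 kg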